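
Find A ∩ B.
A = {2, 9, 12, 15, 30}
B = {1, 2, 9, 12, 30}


A ∩ B = elements in both A and B
A = {2, 9, 12, 15, 30}
B = {1, 2, 9, 12, 30}
A ∩ B = {2, 9, 12, 30}

A ∩ B = {2, 9, 12, 30}


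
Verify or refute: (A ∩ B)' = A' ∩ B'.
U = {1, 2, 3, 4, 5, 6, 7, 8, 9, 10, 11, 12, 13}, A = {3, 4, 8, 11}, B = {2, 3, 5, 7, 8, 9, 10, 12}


LHS: A ∩ B = {3, 8}
(A ∩ B)' = U \ (A ∩ B) = {1, 2, 4, 5, 6, 7, 9, 10, 11, 12, 13}
A' = {1, 2, 5, 6, 7, 9, 10, 12, 13}, B' = {1, 4, 6, 11, 13}
Claimed RHS: A' ∩ B' = {1, 6, 13}
Identity is INVALID: LHS = {1, 2, 4, 5, 6, 7, 9, 10, 11, 12, 13} but the RHS claimed here equals {1, 6, 13}. The correct form is (A ∩ B)' = A' ∪ B'.

Identity is invalid: (A ∩ B)' = {1, 2, 4, 5, 6, 7, 9, 10, 11, 12, 13} but A' ∩ B' = {1, 6, 13}. The correct De Morgan law is (A ∩ B)' = A' ∪ B'.


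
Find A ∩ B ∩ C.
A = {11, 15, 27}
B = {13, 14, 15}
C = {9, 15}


A ∩ B = {15}
(A ∩ B) ∩ C = {15}

A ∩ B ∩ C = {15}


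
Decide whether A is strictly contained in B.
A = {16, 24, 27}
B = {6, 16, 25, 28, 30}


A ⊂ B requires: A ⊆ B AND A ≠ B.
A ⊆ B? No
A ⊄ B, so A is not a proper subset.

No, A is not a proper subset of B


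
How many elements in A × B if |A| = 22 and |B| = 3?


|A × B| = |A| × |B|
= 22 × 3
= 66

|A × B| = 66


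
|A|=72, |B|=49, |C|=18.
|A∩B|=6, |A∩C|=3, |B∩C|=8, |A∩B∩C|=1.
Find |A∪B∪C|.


|A∪B∪C| = |A|+|B|+|C| - |A∩B|-|A∩C|-|B∩C| + |A∩B∩C|
= 72+49+18 - 6-3-8 + 1
= 139 - 17 + 1
= 123

|A ∪ B ∪ C| = 123


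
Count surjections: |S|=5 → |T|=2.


n = |S| = 5, k = |T| = 2. Surjections via inclusion-exclusion:
S(n,k) = Σ(-1)^i × C(k,i) × (k-i)^n, i=0 to k
i=0: (-1)^0×C(2,0)×2^5 = 32
i=1: (-1)^1×C(2,1)×1^5 = -2
i=2: (-1)^2×C(2,2)×0^5 = 0
Total = 30

Number of surjections = 30


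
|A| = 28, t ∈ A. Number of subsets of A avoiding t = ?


Subsets of A avoiding t are subsets of A \ {t}, which has 27 elements.
Count = 2^(n-1) = 2^27
= 134217728

Number of subsets avoiding t = 134217728


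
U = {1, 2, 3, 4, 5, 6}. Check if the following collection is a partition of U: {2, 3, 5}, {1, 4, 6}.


A partition requires: (1) non-empty parts, (2) pairwise disjoint, (3) union = U
Parts: {2, 3, 5}, {1, 4, 6}
Union of parts: {1, 2, 3, 4, 5, 6}
U = {1, 2, 3, 4, 5, 6}
All non-empty? True
Pairwise disjoint? True
Covers U? True

Yes, valid partition


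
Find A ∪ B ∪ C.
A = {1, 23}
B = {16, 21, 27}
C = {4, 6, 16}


A ∪ B = {1, 16, 21, 23, 27}
(A ∪ B) ∪ C = {1, 4, 6, 16, 21, 23, 27}

A ∪ B ∪ C = {1, 4, 6, 16, 21, 23, 27}


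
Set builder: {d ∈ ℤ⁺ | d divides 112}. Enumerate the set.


Checking each candidate:
Condition: positive divisors of 112
Result = {1, 2, 4, 7, 8, 14, 16, 28, 56, 112}

{1, 2, 4, 7, 8, 14, 16, 28, 56, 112}


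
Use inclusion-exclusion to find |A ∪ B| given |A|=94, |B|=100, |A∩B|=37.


|A ∪ B| = |A| + |B| - |A ∩ B|
= 94 + 100 - 37
= 157

|A ∪ B| = 157


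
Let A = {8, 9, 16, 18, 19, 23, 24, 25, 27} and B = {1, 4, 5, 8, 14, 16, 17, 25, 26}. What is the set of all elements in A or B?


A ∪ B = all elements in A or B (or both)
A = {8, 9, 16, 18, 19, 23, 24, 25, 27}
B = {1, 4, 5, 8, 14, 16, 17, 25, 26}
A ∪ B = {1, 4, 5, 8, 9, 14, 16, 17, 18, 19, 23, 24, 25, 26, 27}

A ∪ B = {1, 4, 5, 8, 9, 14, 16, 17, 18, 19, 23, 24, 25, 26, 27}


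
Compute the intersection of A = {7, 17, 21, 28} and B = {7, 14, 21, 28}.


A ∩ B = elements in both A and B
A = {7, 17, 21, 28}
B = {7, 14, 21, 28}
A ∩ B = {7, 21, 28}

A ∩ B = {7, 21, 28}


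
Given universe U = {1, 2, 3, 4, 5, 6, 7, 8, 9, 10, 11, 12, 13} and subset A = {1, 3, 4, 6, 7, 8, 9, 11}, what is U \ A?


Aᶜ = U \ A = elements in U but not in A
U = {1, 2, 3, 4, 5, 6, 7, 8, 9, 10, 11, 12, 13}
A = {1, 3, 4, 6, 7, 8, 9, 11}
Aᶜ = {2, 5, 10, 12, 13}

Aᶜ = {2, 5, 10, 12, 13}


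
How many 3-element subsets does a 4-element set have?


C(n,k) = n! / (k!(n-k)!)
C(4,3) = 4! / (3!1!)
= 4

C(4,3) = 4


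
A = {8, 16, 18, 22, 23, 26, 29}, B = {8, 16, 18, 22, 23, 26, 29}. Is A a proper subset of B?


A ⊂ B requires: A ⊆ B AND A ≠ B.
A ⊆ B? Yes
A = B? Yes
A = B, so A is not a PROPER subset.

No, A is not a proper subset of B


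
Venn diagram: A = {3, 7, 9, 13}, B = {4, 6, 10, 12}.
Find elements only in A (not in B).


A = {3, 7, 9, 13}
B = {4, 6, 10, 12}
Region: only in A (not in B)
Elements: {3, 7, 9, 13}

Elements only in A (not in B): {3, 7, 9, 13}


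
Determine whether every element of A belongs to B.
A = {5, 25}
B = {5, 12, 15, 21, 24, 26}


A ⊆ B means every element of A is in B.
Elements in A not in B: {25}
So A ⊄ B.

No, A ⊄ B


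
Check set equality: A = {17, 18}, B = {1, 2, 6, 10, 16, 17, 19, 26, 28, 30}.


Two sets are equal iff they have exactly the same elements.
A = {17, 18}
B = {1, 2, 6, 10, 16, 17, 19, 26, 28, 30}
Differences: {1, 2, 6, 10, 16, 18, 19, 26, 28, 30}
A ≠ B

No, A ≠ B


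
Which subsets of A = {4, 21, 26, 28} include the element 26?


A subset of A contains 26 iff the remaining 3 elements form any subset of A \ {26}.
Count: 2^(n-1) = 2^3 = 8
Subsets containing 26: {26}, {4, 26}, {21, 26}, {26, 28}, {4, 21, 26}, {4, 26, 28}, {21, 26, 28}, {4, 21, 26, 28}

Subsets containing 26 (8 total): {26}, {4, 26}, {21, 26}, {26, 28}, {4, 21, 26}, {4, 26, 28}, {21, 26, 28}, {4, 21, 26, 28}


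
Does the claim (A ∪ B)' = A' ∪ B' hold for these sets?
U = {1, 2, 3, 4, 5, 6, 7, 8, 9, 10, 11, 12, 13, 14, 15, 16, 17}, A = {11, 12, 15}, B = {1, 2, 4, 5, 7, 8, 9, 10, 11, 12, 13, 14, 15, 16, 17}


LHS: A ∪ B = {1, 2, 4, 5, 7, 8, 9, 10, 11, 12, 13, 14, 15, 16, 17}
(A ∪ B)' = U \ (A ∪ B) = {3, 6}
A' = {1, 2, 3, 4, 5, 6, 7, 8, 9, 10, 13, 14, 16, 17}, B' = {3, 6}
Claimed RHS: A' ∪ B' = {1, 2, 3, 4, 5, 6, 7, 8, 9, 10, 13, 14, 16, 17}
Identity is INVALID: LHS = {3, 6} but the RHS claimed here equals {1, 2, 3, 4, 5, 6, 7, 8, 9, 10, 13, 14, 16, 17}. The correct form is (A ∪ B)' = A' ∩ B'.

Identity is invalid: (A ∪ B)' = {3, 6} but A' ∪ B' = {1, 2, 3, 4, 5, 6, 7, 8, 9, 10, 13, 14, 16, 17}. The correct De Morgan law is (A ∪ B)' = A' ∩ B'.


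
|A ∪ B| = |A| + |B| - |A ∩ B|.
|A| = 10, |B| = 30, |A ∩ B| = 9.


|A ∪ B| = |A| + |B| - |A ∩ B|
= 10 + 30 - 9
= 31

|A ∪ B| = 31


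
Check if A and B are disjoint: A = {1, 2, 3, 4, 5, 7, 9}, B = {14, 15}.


Disjoint means A ∩ B = ∅.
A ∩ B = ∅
A ∩ B = ∅, so A and B are disjoint.

Yes, A and B are disjoint


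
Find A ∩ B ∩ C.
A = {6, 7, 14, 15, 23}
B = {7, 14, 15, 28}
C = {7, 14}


A ∩ B = {7, 14, 15}
(A ∩ B) ∩ C = {7, 14}

A ∩ B ∩ C = {7, 14}


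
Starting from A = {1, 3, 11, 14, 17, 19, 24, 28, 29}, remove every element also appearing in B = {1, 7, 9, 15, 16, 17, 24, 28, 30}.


A \ B = elements in A but not in B
A = {1, 3, 11, 14, 17, 19, 24, 28, 29}
B = {1, 7, 9, 15, 16, 17, 24, 28, 30}
Remove from A any elements in B
A \ B = {3, 11, 14, 19, 29}

A \ B = {3, 11, 14, 19, 29}


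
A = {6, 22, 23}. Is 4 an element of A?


A = {6, 22, 23}
Checking if 4 is in A
4 is not in A → False

4 ∉ A


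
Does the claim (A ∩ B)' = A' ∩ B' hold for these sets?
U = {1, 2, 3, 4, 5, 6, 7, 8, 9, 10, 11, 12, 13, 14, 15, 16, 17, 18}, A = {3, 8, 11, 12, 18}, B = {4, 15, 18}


LHS: A ∩ B = {18}
(A ∩ B)' = U \ (A ∩ B) = {1, 2, 3, 4, 5, 6, 7, 8, 9, 10, 11, 12, 13, 14, 15, 16, 17}
A' = {1, 2, 4, 5, 6, 7, 9, 10, 13, 14, 15, 16, 17}, B' = {1, 2, 3, 5, 6, 7, 8, 9, 10, 11, 12, 13, 14, 16, 17}
Claimed RHS: A' ∩ B' = {1, 2, 5, 6, 7, 9, 10, 13, 14, 16, 17}
Identity is INVALID: LHS = {1, 2, 3, 4, 5, 6, 7, 8, 9, 10, 11, 12, 13, 14, 15, 16, 17} but the RHS claimed here equals {1, 2, 5, 6, 7, 9, 10, 13, 14, 16, 17}. The correct form is (A ∩ B)' = A' ∪ B'.

Identity is invalid: (A ∩ B)' = {1, 2, 3, 4, 5, 6, 7, 8, 9, 10, 11, 12, 13, 14, 15, 16, 17} but A' ∩ B' = {1, 2, 5, 6, 7, 9, 10, 13, 14, 16, 17}. The correct De Morgan law is (A ∩ B)' = A' ∪ B'.


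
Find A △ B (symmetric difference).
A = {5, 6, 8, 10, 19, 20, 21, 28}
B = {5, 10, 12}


A △ B = (A \ B) ∪ (B \ A) = elements in exactly one of A or B
A \ B = {6, 8, 19, 20, 21, 28}
B \ A = {12}
A △ B = {6, 8, 12, 19, 20, 21, 28}

A △ B = {6, 8, 12, 19, 20, 21, 28}


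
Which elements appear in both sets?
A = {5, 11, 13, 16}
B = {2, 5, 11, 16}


A ∩ B = elements in both A and B
A = {5, 11, 13, 16}
B = {2, 5, 11, 16}
A ∩ B = {5, 11, 16}

A ∩ B = {5, 11, 16}


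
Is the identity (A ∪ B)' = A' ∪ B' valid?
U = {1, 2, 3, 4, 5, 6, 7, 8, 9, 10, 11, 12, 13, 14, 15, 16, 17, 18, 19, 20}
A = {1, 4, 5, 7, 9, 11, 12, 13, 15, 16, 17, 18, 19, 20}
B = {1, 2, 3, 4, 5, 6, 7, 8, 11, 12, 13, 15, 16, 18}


LHS: A ∪ B = {1, 2, 3, 4, 5, 6, 7, 8, 9, 11, 12, 13, 15, 16, 17, 18, 19, 20}
(A ∪ B)' = U \ (A ∪ B) = {10, 14}
A' = {2, 3, 6, 8, 10, 14}, B' = {9, 10, 14, 17, 19, 20}
Claimed RHS: A' ∪ B' = {2, 3, 6, 8, 9, 10, 14, 17, 19, 20}
Identity is INVALID: LHS = {10, 14} but the RHS claimed here equals {2, 3, 6, 8, 9, 10, 14, 17, 19, 20}. The correct form is (A ∪ B)' = A' ∩ B'.

Identity is invalid: (A ∪ B)' = {10, 14} but A' ∪ B' = {2, 3, 6, 8, 9, 10, 14, 17, 19, 20}. The correct De Morgan law is (A ∪ B)' = A' ∩ B'.


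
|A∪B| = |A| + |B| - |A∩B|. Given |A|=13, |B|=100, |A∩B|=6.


|A ∪ B| = |A| + |B| - |A ∩ B|
= 13 + 100 - 6
= 107

|A ∪ B| = 107


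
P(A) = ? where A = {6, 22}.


|A| = 2, so |P(A)| = 2^2 = 4
Enumerate subsets by cardinality (0 to 2):
∅, {6}, {22}, {6, 22}

P(A) has 4 subsets: ∅, {6}, {22}, {6, 22}


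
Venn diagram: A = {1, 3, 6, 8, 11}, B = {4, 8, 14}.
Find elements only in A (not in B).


A = {1, 3, 6, 8, 11}
B = {4, 8, 14}
Region: only in A (not in B)
Elements: {1, 3, 6, 11}

Elements only in A (not in B): {1, 3, 6, 11}


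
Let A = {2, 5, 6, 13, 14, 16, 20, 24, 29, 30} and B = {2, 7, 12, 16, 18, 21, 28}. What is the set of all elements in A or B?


A ∪ B = all elements in A or B (or both)
A = {2, 5, 6, 13, 14, 16, 20, 24, 29, 30}
B = {2, 7, 12, 16, 18, 21, 28}
A ∪ B = {2, 5, 6, 7, 12, 13, 14, 16, 18, 20, 21, 24, 28, 29, 30}

A ∪ B = {2, 5, 6, 7, 12, 13, 14, 16, 18, 20, 21, 24, 28, 29, 30}


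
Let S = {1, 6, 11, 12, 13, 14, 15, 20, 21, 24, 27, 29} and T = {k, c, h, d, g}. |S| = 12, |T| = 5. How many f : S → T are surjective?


n = |S| = 12, k = |T| = 5. Surjections via inclusion-exclusion:
S(n,k) = Σ(-1)^i × C(k,i) × (k-i)^n, i=0 to k
i=0: (-1)^0×C(5,0)×5^12 = 244140625
i=1: (-1)^1×C(5,1)×4^12 = -83886080
i=2: (-1)^2×C(5,2)×3^12 = 5314410
i=3: (-1)^3×C(5,3)×2^12 = -40960
i=4: (-1)^4×C(5,4)×1^12 = 5
i=5: (-1)^5×C(5,5)×0^12 = 0
Total = 165528000

Number of surjections = 165528000


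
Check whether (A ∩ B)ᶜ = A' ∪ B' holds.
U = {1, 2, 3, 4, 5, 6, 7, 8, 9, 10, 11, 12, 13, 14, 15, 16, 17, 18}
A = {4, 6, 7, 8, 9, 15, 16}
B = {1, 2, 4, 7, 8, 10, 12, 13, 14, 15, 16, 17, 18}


LHS: A ∩ B = {4, 7, 8, 15, 16}
(A ∩ B)' = U \ (A ∩ B) = {1, 2, 3, 5, 6, 9, 10, 11, 12, 13, 14, 17, 18}
A' = {1, 2, 3, 5, 10, 11, 12, 13, 14, 17, 18}, B' = {3, 5, 6, 9, 11}
Claimed RHS: A' ∪ B' = {1, 2, 3, 5, 6, 9, 10, 11, 12, 13, 14, 17, 18}
Identity is VALID: LHS = RHS = {1, 2, 3, 5, 6, 9, 10, 11, 12, 13, 14, 17, 18} ✓

Identity is valid. (A ∩ B)' = A' ∪ B' = {1, 2, 3, 5, 6, 9, 10, 11, 12, 13, 14, 17, 18}


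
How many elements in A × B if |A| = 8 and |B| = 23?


|A × B| = |A| × |B|
= 8 × 23
= 184

|A × B| = 184


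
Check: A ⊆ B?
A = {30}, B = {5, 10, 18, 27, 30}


A ⊆ B means every element of A is in B.
All elements of A are in B.
So A ⊆ B.

Yes, A ⊆ B


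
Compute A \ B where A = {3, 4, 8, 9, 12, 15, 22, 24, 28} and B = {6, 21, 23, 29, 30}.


A \ B = elements in A but not in B
A = {3, 4, 8, 9, 12, 15, 22, 24, 28}
B = {6, 21, 23, 29, 30}
Remove from A any elements in B
A \ B = {3, 4, 8, 9, 12, 15, 22, 24, 28}

A \ B = {3, 4, 8, 9, 12, 15, 22, 24, 28}


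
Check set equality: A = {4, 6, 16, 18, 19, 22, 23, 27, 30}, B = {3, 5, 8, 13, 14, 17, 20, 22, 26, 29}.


Two sets are equal iff they have exactly the same elements.
A = {4, 6, 16, 18, 19, 22, 23, 27, 30}
B = {3, 5, 8, 13, 14, 17, 20, 22, 26, 29}
Differences: {3, 4, 5, 6, 8, 13, 14, 16, 17, 18, 19, 20, 23, 26, 27, 29, 30}
A ≠ B

No, A ≠ B


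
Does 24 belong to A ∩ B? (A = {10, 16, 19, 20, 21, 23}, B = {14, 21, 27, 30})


A = {10, 16, 19, 20, 21, 23}, B = {14, 21, 27, 30}
A ∩ B = elements in both A and B
A ∩ B = {21}
Checking if 24 ∈ A ∩ B
24 is not in A ∩ B → False

24 ∉ A ∩ B


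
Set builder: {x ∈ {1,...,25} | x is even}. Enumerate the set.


Checking each candidate:
Condition: even numbers in {1,...,25}
Result = {2, 4, 6, 8, 10, 12, 14, 16, 18, 20, 22, 24}

{2, 4, 6, 8, 10, 12, 14, 16, 18, 20, 22, 24}


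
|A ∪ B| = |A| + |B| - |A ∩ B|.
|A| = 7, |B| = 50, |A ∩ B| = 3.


|A ∪ B| = |A| + |B| - |A ∩ B|
= 7 + 50 - 3
= 54

|A ∪ B| = 54


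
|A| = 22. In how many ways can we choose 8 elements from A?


C(n,k) = n! / (k!(n-k)!)
C(22,8) = 22! / (8!14!)
= 319770

C(22,8) = 319770


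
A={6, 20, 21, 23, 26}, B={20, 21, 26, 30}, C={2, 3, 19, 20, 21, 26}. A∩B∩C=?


A ∩ B = {20, 21, 26}
(A ∩ B) ∩ C = {20, 21, 26}

A ∩ B ∩ C = {20, 21, 26}


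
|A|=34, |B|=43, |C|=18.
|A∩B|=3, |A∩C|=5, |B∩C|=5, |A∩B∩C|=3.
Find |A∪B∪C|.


|A∪B∪C| = |A|+|B|+|C| - |A∩B|-|A∩C|-|B∩C| + |A∩B∩C|
= 34+43+18 - 3-5-5 + 3
= 95 - 13 + 3
= 85

|A ∪ B ∪ C| = 85


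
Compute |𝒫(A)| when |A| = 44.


Number of subsets = 2^n
= 2^44
= 17592186044416

|P(A)| = 17592186044416


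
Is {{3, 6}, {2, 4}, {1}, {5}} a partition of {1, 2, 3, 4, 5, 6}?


A partition requires: (1) non-empty parts, (2) pairwise disjoint, (3) union = U
Parts: {3, 6}, {2, 4}, {1}, {5}
Union of parts: {1, 2, 3, 4, 5, 6}
U = {1, 2, 3, 4, 5, 6}
All non-empty? True
Pairwise disjoint? True
Covers U? True

Yes, valid partition


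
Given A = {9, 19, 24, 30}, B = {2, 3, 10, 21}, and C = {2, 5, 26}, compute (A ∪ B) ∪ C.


A ∪ B = {2, 3, 9, 10, 19, 21, 24, 30}
(A ∪ B) ∪ C = {2, 3, 5, 9, 10, 19, 21, 24, 26, 30}

A ∪ B ∪ C = {2, 3, 5, 9, 10, 19, 21, 24, 26, 30}


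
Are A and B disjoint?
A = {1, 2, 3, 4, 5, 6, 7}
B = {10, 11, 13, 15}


Disjoint means A ∩ B = ∅.
A ∩ B = ∅
A ∩ B = ∅, so A and B are disjoint.

Yes, A and B are disjoint


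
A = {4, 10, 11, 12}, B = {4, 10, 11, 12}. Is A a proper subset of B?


A ⊂ B requires: A ⊆ B AND A ≠ B.
A ⊆ B? Yes
A = B? Yes
A = B, so A is not a PROPER subset.

No, A is not a proper subset of B


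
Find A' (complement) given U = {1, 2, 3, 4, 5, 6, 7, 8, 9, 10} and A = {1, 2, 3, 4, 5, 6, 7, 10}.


Aᶜ = U \ A = elements in U but not in A
U = {1, 2, 3, 4, 5, 6, 7, 8, 9, 10}
A = {1, 2, 3, 4, 5, 6, 7, 10}
Aᶜ = {8, 9}

Aᶜ = {8, 9}


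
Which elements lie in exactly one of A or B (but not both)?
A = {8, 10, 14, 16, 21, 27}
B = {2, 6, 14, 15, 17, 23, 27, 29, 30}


A △ B = (A \ B) ∪ (B \ A) = elements in exactly one of A or B
A \ B = {8, 10, 16, 21}
B \ A = {2, 6, 15, 17, 23, 29, 30}
A △ B = {2, 6, 8, 10, 15, 16, 17, 21, 23, 29, 30}

A △ B = {2, 6, 8, 10, 15, 16, 17, 21, 23, 29, 30}


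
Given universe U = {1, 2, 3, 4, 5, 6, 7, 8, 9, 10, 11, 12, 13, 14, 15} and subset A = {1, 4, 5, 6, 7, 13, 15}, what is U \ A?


Aᶜ = U \ A = elements in U but not in A
U = {1, 2, 3, 4, 5, 6, 7, 8, 9, 10, 11, 12, 13, 14, 15}
A = {1, 4, 5, 6, 7, 13, 15}
Aᶜ = {2, 3, 8, 9, 10, 11, 12, 14}

Aᶜ = {2, 3, 8, 9, 10, 11, 12, 14}


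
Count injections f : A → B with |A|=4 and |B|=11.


An injection sends each of |A| = 4 inputs to a distinct output in B.
# injections = |B|·(|B|-1)·…·(|B|-|A|+1) = 11! / (11 - 4)!
= 11 × 10 × 9 × 8
= 7920

Number of injections = 7920


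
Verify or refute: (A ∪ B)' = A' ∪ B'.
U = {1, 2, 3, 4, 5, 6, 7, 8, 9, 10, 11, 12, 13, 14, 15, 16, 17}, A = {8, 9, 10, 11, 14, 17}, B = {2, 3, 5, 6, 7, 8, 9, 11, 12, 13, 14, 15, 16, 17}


LHS: A ∪ B = {2, 3, 5, 6, 7, 8, 9, 10, 11, 12, 13, 14, 15, 16, 17}
(A ∪ B)' = U \ (A ∪ B) = {1, 4}
A' = {1, 2, 3, 4, 5, 6, 7, 12, 13, 15, 16}, B' = {1, 4, 10}
Claimed RHS: A' ∪ B' = {1, 2, 3, 4, 5, 6, 7, 10, 12, 13, 15, 16}
Identity is INVALID: LHS = {1, 4} but the RHS claimed here equals {1, 2, 3, 4, 5, 6, 7, 10, 12, 13, 15, 16}. The correct form is (A ∪ B)' = A' ∩ B'.

Identity is invalid: (A ∪ B)' = {1, 4} but A' ∪ B' = {1, 2, 3, 4, 5, 6, 7, 10, 12, 13, 15, 16}. The correct De Morgan law is (A ∪ B)' = A' ∩ B'.


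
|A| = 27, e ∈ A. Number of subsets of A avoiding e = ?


Subsets of A avoiding e are subsets of A \ {e}, which has 26 elements.
Count = 2^(n-1) = 2^26
= 67108864

Number of subsets avoiding e = 67108864


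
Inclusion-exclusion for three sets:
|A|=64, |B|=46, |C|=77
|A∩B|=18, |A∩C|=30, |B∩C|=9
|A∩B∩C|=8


|A∪B∪C| = |A|+|B|+|C| - |A∩B|-|A∩C|-|B∩C| + |A∩B∩C|
= 64+46+77 - 18-30-9 + 8
= 187 - 57 + 8
= 138

|A ∪ B ∪ C| = 138


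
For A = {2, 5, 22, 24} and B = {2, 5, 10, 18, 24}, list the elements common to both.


A ∩ B = elements in both A and B
A = {2, 5, 22, 24}
B = {2, 5, 10, 18, 24}
A ∩ B = {2, 5, 24}

A ∩ B = {2, 5, 24}


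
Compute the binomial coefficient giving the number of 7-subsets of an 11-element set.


C(n,k) = n! / (k!(n-k)!)
C(11,7) = 11! / (7!4!)
= 330

C(11,7) = 330


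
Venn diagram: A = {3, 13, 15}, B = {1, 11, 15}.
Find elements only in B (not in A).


A = {3, 13, 15}
B = {1, 11, 15}
Region: only in B (not in A)
Elements: {1, 11}

Elements only in B (not in A): {1, 11}


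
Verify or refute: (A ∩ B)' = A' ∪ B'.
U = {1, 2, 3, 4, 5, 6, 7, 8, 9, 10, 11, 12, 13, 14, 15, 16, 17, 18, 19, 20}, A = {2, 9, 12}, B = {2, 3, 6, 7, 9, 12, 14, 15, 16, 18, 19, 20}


LHS: A ∩ B = {2, 9, 12}
(A ∩ B)' = U \ (A ∩ B) = {1, 3, 4, 5, 6, 7, 8, 10, 11, 13, 14, 15, 16, 17, 18, 19, 20}
A' = {1, 3, 4, 5, 6, 7, 8, 10, 11, 13, 14, 15, 16, 17, 18, 19, 20}, B' = {1, 4, 5, 8, 10, 11, 13, 17}
Claimed RHS: A' ∪ B' = {1, 3, 4, 5, 6, 7, 8, 10, 11, 13, 14, 15, 16, 17, 18, 19, 20}
Identity is VALID: LHS = RHS = {1, 3, 4, 5, 6, 7, 8, 10, 11, 13, 14, 15, 16, 17, 18, 19, 20} ✓

Identity is valid. (A ∩ B)' = A' ∪ B' = {1, 3, 4, 5, 6, 7, 8, 10, 11, 13, 14, 15, 16, 17, 18, 19, 20}


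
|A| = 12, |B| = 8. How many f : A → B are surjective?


n = |A| = 12, k = |B| = 8. Surjections via inclusion-exclusion:
S(n,k) = Σ(-1)^i × C(k,i) × (k-i)^n, i=0 to k
i=0: (-1)^0×C(8,0)×8^12 = 68719476736
i=1: (-1)^1×C(8,1)×7^12 = -110730297608
i=2: (-1)^2×C(8,2)×6^12 = 60949905408
i=3: (-1)^3×C(8,3)×5^12 = -13671875000
i=4: (-1)^4×C(8,4)×4^12 = 1174405120
i=5: (-1)^5×C(8,5)×3^12 = -29760696
i=6: (-1)^6×C(8,6)×2^12 = 114688
i=7: (-1)^7×C(8,7)×1^12 = -8
i=8: (-1)^8×C(8,8)×0^12 = 0
Total = 6411968640

Number of surjections = 6411968640


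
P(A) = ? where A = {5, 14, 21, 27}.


|A| = 4, so |P(A)| = 2^4 = 16
Enumerate subsets by cardinality (0 to 4):
∅, {5}, {14}, {21}, {27}, {5, 14}, {5, 21}, {5, 27}, {14, 21}, {14, 27}, {21, 27}, {5, 14, 21}, {5, 14, 27}, {5, 21, 27}, {14, 21, 27}, {5, 14, 21, 27}

P(A) has 16 subsets: ∅, {5}, {14}, {21}, {27}, {5, 14}, {5, 21}, {5, 27}, {14, 21}, {14, 27}, {21, 27}, {5, 14, 21}, {5, 14, 27}, {5, 21, 27}, {14, 21, 27}, {5, 14, 21, 27}


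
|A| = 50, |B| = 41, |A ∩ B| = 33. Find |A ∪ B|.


|A ∪ B| = |A| + |B| - |A ∩ B|
= 50 + 41 - 33
= 58

|A ∪ B| = 58


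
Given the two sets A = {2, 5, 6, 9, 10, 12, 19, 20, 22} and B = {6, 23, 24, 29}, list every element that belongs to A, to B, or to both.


A ∪ B = all elements in A or B (or both)
A = {2, 5, 6, 9, 10, 12, 19, 20, 22}
B = {6, 23, 24, 29}
A ∪ B = {2, 5, 6, 9, 10, 12, 19, 20, 22, 23, 24, 29}

A ∪ B = {2, 5, 6, 9, 10, 12, 19, 20, 22, 23, 24, 29}


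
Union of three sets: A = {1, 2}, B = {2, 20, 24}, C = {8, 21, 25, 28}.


A ∪ B = {1, 2, 20, 24}
(A ∪ B) ∪ C = {1, 2, 8, 20, 21, 24, 25, 28}

A ∪ B ∪ C = {1, 2, 8, 20, 21, 24, 25, 28}


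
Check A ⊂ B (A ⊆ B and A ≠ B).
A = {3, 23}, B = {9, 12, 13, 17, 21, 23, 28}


A ⊂ B requires: A ⊆ B AND A ≠ B.
A ⊆ B? No
A ⊄ B, so A is not a proper subset.

No, A is not a proper subset of B


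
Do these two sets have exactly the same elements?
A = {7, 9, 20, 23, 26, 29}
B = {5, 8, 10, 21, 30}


Two sets are equal iff they have exactly the same elements.
A = {7, 9, 20, 23, 26, 29}
B = {5, 8, 10, 21, 30}
Differences: {5, 7, 8, 9, 10, 20, 21, 23, 26, 29, 30}
A ≠ B

No, A ≠ B


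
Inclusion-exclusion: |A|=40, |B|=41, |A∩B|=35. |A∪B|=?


|A ∪ B| = |A| + |B| - |A ∩ B|
= 40 + 41 - 35
= 46

|A ∪ B| = 46


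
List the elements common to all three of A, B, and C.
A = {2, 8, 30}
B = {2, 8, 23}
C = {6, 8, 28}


A ∩ B = {2, 8}
(A ∩ B) ∩ C = {8}

A ∩ B ∩ C = {8}


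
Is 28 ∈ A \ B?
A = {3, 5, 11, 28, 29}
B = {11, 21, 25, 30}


A = {3, 5, 11, 28, 29}, B = {11, 21, 25, 30}
A \ B = elements in A but not in B
A \ B = {3, 5, 28, 29}
Checking if 28 ∈ A \ B
28 is in A \ B → True

28 ∈ A \ B


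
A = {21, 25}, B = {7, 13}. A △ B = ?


A △ B = (A \ B) ∪ (B \ A) = elements in exactly one of A or B
A \ B = {21, 25}
B \ A = {7, 13}
A △ B = {7, 13, 21, 25}

A △ B = {7, 13, 21, 25}


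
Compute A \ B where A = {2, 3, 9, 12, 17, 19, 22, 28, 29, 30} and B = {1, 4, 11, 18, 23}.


A \ B = elements in A but not in B
A = {2, 3, 9, 12, 17, 19, 22, 28, 29, 30}
B = {1, 4, 11, 18, 23}
Remove from A any elements in B
A \ B = {2, 3, 9, 12, 17, 19, 22, 28, 29, 30}

A \ B = {2, 3, 9, 12, 17, 19, 22, 28, 29, 30}


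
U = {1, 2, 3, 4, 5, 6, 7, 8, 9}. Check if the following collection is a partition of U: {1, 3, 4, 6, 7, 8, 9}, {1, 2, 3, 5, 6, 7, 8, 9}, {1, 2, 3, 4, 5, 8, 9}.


A partition requires: (1) non-empty parts, (2) pairwise disjoint, (3) union = U
Parts: {1, 3, 4, 6, 7, 8, 9}, {1, 2, 3, 5, 6, 7, 8, 9}, {1, 2, 3, 4, 5, 8, 9}
Union of parts: {1, 2, 3, 4, 5, 6, 7, 8, 9}
U = {1, 2, 3, 4, 5, 6, 7, 8, 9}
All non-empty? True
Pairwise disjoint? False
Covers U? True

No, not a valid partition


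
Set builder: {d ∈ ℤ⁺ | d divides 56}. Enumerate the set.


Checking each candidate:
Condition: positive divisors of 56
Result = {1, 2, 4, 7, 8, 14, 28, 56}

{1, 2, 4, 7, 8, 14, 28, 56}


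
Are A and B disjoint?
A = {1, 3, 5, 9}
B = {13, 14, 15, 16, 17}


Disjoint means A ∩ B = ∅.
A ∩ B = ∅
A ∩ B = ∅, so A and B are disjoint.

Yes, A and B are disjoint


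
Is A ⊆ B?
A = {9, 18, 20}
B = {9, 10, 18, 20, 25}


A ⊆ B means every element of A is in B.
All elements of A are in B.
So A ⊆ B.

Yes, A ⊆ B


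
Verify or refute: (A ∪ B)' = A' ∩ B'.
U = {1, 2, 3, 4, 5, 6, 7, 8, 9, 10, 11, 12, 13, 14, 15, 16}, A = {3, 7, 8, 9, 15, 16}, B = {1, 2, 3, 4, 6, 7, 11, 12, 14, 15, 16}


LHS: A ∪ B = {1, 2, 3, 4, 6, 7, 8, 9, 11, 12, 14, 15, 16}
(A ∪ B)' = U \ (A ∪ B) = {5, 10, 13}
A' = {1, 2, 4, 5, 6, 10, 11, 12, 13, 14}, B' = {5, 8, 9, 10, 13}
Claimed RHS: A' ∩ B' = {5, 10, 13}
Identity is VALID: LHS = RHS = {5, 10, 13} ✓

Identity is valid. (A ∪ B)' = A' ∩ B' = {5, 10, 13}


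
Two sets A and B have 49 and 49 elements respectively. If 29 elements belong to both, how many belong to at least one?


|A ∪ B| = |A| + |B| - |A ∩ B|
= 49 + 49 - 29
= 69

|A ∪ B| = 69


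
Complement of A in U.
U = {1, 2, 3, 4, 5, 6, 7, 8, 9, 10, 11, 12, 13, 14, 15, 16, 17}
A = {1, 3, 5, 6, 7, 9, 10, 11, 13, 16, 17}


Aᶜ = U \ A = elements in U but not in A
U = {1, 2, 3, 4, 5, 6, 7, 8, 9, 10, 11, 12, 13, 14, 15, 16, 17}
A = {1, 3, 5, 6, 7, 9, 10, 11, 13, 16, 17}
Aᶜ = {2, 4, 8, 12, 14, 15}

Aᶜ = {2, 4, 8, 12, 14, 15}


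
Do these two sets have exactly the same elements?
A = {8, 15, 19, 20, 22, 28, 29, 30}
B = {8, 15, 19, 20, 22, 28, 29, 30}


Two sets are equal iff they have exactly the same elements.
A = {8, 15, 19, 20, 22, 28, 29, 30}
B = {8, 15, 19, 20, 22, 28, 29, 30}
Same elements → A = B

Yes, A = B


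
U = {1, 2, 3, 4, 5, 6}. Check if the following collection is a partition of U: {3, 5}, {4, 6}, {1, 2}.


A partition requires: (1) non-empty parts, (2) pairwise disjoint, (3) union = U
Parts: {3, 5}, {4, 6}, {1, 2}
Union of parts: {1, 2, 3, 4, 5, 6}
U = {1, 2, 3, 4, 5, 6}
All non-empty? True
Pairwise disjoint? True
Covers U? True

Yes, valid partition


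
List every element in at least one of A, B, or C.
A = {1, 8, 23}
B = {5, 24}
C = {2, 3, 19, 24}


A ∪ B = {1, 5, 8, 23, 24}
(A ∪ B) ∪ C = {1, 2, 3, 5, 8, 19, 23, 24}

A ∪ B ∪ C = {1, 2, 3, 5, 8, 19, 23, 24}


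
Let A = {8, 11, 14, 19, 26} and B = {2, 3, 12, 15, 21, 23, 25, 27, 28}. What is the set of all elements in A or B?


A ∪ B = all elements in A or B (or both)
A = {8, 11, 14, 19, 26}
B = {2, 3, 12, 15, 21, 23, 25, 27, 28}
A ∪ B = {2, 3, 8, 11, 12, 14, 15, 19, 21, 23, 25, 26, 27, 28}

A ∪ B = {2, 3, 8, 11, 12, 14, 15, 19, 21, 23, 25, 26, 27, 28}


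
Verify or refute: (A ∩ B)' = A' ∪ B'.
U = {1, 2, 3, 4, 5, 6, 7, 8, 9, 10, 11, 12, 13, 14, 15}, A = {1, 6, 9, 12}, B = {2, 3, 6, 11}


LHS: A ∩ B = {6}
(A ∩ B)' = U \ (A ∩ B) = {1, 2, 3, 4, 5, 7, 8, 9, 10, 11, 12, 13, 14, 15}
A' = {2, 3, 4, 5, 7, 8, 10, 11, 13, 14, 15}, B' = {1, 4, 5, 7, 8, 9, 10, 12, 13, 14, 15}
Claimed RHS: A' ∪ B' = {1, 2, 3, 4, 5, 7, 8, 9, 10, 11, 12, 13, 14, 15}
Identity is VALID: LHS = RHS = {1, 2, 3, 4, 5, 7, 8, 9, 10, 11, 12, 13, 14, 15} ✓

Identity is valid. (A ∩ B)' = A' ∪ B' = {1, 2, 3, 4, 5, 7, 8, 9, 10, 11, 12, 13, 14, 15}


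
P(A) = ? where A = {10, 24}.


|A| = 2, so |P(A)| = 2^2 = 4
Enumerate subsets by cardinality (0 to 2):
∅, {10}, {24}, {10, 24}

P(A) has 4 subsets: ∅, {10}, {24}, {10, 24}


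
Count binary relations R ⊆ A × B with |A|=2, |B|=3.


A relation from A to B is any subset of A × B.
|A × B| = 2 × 3 = 6
# relations = 2^|A × B| = 2^6 = 64

Number of relations = 64


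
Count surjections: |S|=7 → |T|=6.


n = |S| = 7, k = |T| = 6. Surjections via inclusion-exclusion:
S(n,k) = Σ(-1)^i × C(k,i) × (k-i)^n, i=0 to k
i=0: (-1)^0×C(6,0)×6^7 = 279936
i=1: (-1)^1×C(6,1)×5^7 = -468750
i=2: (-1)^2×C(6,2)×4^7 = 245760
i=3: (-1)^3×C(6,3)×3^7 = -43740
i=4: (-1)^4×C(6,4)×2^7 = 1920
i=5: (-1)^5×C(6,5)×1^7 = -6
i=6: (-1)^6×C(6,6)×0^7 = 0
Total = 15120

Number of surjections = 15120


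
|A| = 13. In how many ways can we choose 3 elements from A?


C(n,k) = n! / (k!(n-k)!)
C(13,3) = 13! / (3!10!)
= 286

C(13,3) = 286


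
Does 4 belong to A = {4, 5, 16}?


A = {4, 5, 16}
Checking if 4 is in A
4 is in A → True

4 ∈ A


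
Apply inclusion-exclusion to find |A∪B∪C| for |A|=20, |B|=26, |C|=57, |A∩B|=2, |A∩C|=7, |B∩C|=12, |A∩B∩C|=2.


|A∪B∪C| = |A|+|B|+|C| - |A∩B|-|A∩C|-|B∩C| + |A∩B∩C|
= 20+26+57 - 2-7-12 + 2
= 103 - 21 + 2
= 84

|A ∪ B ∪ C| = 84


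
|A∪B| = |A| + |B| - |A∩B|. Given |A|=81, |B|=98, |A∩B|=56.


|A ∪ B| = |A| + |B| - |A ∩ B|
= 81 + 98 - 56
= 123

|A ∪ B| = 123


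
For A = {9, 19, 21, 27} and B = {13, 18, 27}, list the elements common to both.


A ∩ B = elements in both A and B
A = {9, 19, 21, 27}
B = {13, 18, 27}
A ∩ B = {27}

A ∩ B = {27}


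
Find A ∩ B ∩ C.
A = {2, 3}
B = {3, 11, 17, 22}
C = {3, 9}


A ∩ B = {3}
(A ∩ B) ∩ C = {3}

A ∩ B ∩ C = {3}


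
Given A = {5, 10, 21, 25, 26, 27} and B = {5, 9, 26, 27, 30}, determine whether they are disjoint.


Disjoint means A ∩ B = ∅.
A ∩ B = {5, 26, 27}
A ∩ B ≠ ∅, so A and B are NOT disjoint.

No, A and B are not disjoint (A ∩ B = {5, 26, 27})


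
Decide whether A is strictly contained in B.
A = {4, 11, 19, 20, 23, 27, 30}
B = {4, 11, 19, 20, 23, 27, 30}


A ⊂ B requires: A ⊆ B AND A ≠ B.
A ⊆ B? Yes
A = B? Yes
A = B, so A is not a PROPER subset.

No, A is not a proper subset of B


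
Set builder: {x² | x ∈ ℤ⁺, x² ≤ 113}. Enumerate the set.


Checking each candidate:
Condition: positive perfect squares ≤ 113
Result = {1, 4, 9, 16, 25, 36, 49, 64, 81, 100}

{1, 4, 9, 16, 25, 36, 49, 64, 81, 100}


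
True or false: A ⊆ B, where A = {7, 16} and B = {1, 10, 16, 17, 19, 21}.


A ⊆ B means every element of A is in B.
Elements in A not in B: {7}
So A ⊄ B.

No, A ⊄ B


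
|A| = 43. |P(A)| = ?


Number of subsets = 2^n
= 2^43
= 8796093022208

|P(A)| = 8796093022208


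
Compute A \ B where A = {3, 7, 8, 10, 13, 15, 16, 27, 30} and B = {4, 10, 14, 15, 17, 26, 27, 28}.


A \ B = elements in A but not in B
A = {3, 7, 8, 10, 13, 15, 16, 27, 30}
B = {4, 10, 14, 15, 17, 26, 27, 28}
Remove from A any elements in B
A \ B = {3, 7, 8, 13, 16, 30}

A \ B = {3, 7, 8, 13, 16, 30}


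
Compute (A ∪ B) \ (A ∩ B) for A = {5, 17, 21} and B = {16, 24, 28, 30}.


A △ B = (A \ B) ∪ (B \ A) = elements in exactly one of A or B
A \ B = {5, 17, 21}
B \ A = {16, 24, 28, 30}
A △ B = {5, 16, 17, 21, 24, 28, 30}

A △ B = {5, 16, 17, 21, 24, 28, 30}


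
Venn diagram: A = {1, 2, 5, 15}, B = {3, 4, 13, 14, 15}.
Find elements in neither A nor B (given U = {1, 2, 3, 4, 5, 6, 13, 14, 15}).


A = {1, 2, 5, 15}
B = {3, 4, 13, 14, 15}
Region: in neither A nor B (given U = {1, 2, 3, 4, 5, 6, 13, 14, 15})
Elements: {6}

Elements in neither A nor B (given U = {1, 2, 3, 4, 5, 6, 13, 14, 15}): {6}


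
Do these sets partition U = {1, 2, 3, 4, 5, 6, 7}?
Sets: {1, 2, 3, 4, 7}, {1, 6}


A partition requires: (1) non-empty parts, (2) pairwise disjoint, (3) union = U
Parts: {1, 2, 3, 4, 7}, {1, 6}
Union of parts: {1, 2, 3, 4, 6, 7}
U = {1, 2, 3, 4, 5, 6, 7}
All non-empty? True
Pairwise disjoint? False
Covers U? False

No, not a valid partition


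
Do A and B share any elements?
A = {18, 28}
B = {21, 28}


Disjoint means A ∩ B = ∅.
A ∩ B = {28}
A ∩ B ≠ ∅, so A and B are NOT disjoint.

Yes — A and B share the element(s) of A ∩ B = {28}, so they are not disjoint


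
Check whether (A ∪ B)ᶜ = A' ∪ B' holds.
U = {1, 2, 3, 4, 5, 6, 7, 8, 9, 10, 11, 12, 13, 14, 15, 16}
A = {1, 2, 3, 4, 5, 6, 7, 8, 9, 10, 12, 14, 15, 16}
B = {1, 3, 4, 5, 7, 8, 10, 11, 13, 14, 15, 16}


LHS: A ∪ B = {1, 2, 3, 4, 5, 6, 7, 8, 9, 10, 11, 12, 13, 14, 15, 16}
(A ∪ B)' = U \ (A ∪ B) = ∅
A' = {11, 13}, B' = {2, 6, 9, 12}
Claimed RHS: A' ∪ B' = {2, 6, 9, 11, 12, 13}
Identity is INVALID: LHS = ∅ but the RHS claimed here equals {2, 6, 9, 11, 12, 13}. The correct form is (A ∪ B)' = A' ∩ B'.

Identity is invalid: (A ∪ B)' = ∅ but A' ∪ B' = {2, 6, 9, 11, 12, 13}. The correct De Morgan law is (A ∪ B)' = A' ∩ B'.


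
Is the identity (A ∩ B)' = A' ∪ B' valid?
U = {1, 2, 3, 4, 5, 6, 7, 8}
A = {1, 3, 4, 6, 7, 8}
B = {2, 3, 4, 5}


LHS: A ∩ B = {3, 4}
(A ∩ B)' = U \ (A ∩ B) = {1, 2, 5, 6, 7, 8}
A' = {2, 5}, B' = {1, 6, 7, 8}
Claimed RHS: A' ∪ B' = {1, 2, 5, 6, 7, 8}
Identity is VALID: LHS = RHS = {1, 2, 5, 6, 7, 8} ✓

Identity is valid. (A ∩ B)' = A' ∪ B' = {1, 2, 5, 6, 7, 8}


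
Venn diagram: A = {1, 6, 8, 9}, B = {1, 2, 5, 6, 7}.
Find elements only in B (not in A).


A = {1, 6, 8, 9}
B = {1, 2, 5, 6, 7}
Region: only in B (not in A)
Elements: {2, 5, 7}

Elements only in B (not in A): {2, 5, 7}


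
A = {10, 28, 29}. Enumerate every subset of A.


|A| = 3, so |P(A)| = 2^3 = 8
Enumerate subsets by cardinality (0 to 3):
∅, {10}, {28}, {29}, {10, 28}, {10, 29}, {28, 29}, {10, 28, 29}

P(A) has 8 subsets: ∅, {10}, {28}, {29}, {10, 28}, {10, 29}, {28, 29}, {10, 28, 29}


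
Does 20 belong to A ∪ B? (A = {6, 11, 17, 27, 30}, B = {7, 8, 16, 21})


A = {6, 11, 17, 27, 30}, B = {7, 8, 16, 21}
A ∪ B = all elements in A or B
A ∪ B = {6, 7, 8, 11, 16, 17, 21, 27, 30}
Checking if 20 ∈ A ∪ B
20 is not in A ∪ B → False

20 ∉ A ∪ B


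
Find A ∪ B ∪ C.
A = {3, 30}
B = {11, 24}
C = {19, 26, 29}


A ∪ B = {3, 11, 24, 30}
(A ∪ B) ∪ C = {3, 11, 19, 24, 26, 29, 30}

A ∪ B ∪ C = {3, 11, 19, 24, 26, 29, 30}


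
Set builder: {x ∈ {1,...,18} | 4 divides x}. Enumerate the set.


Checking each candidate:
Condition: multiples of 4 in {1,...,18}
Result = {4, 8, 12, 16}

{4, 8, 12, 16}


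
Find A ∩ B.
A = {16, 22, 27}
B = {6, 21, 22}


A ∩ B = elements in both A and B
A = {16, 22, 27}
B = {6, 21, 22}
A ∩ B = {22}

A ∩ B = {22}


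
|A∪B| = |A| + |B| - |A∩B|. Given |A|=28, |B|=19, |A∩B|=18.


|A ∪ B| = |A| + |B| - |A ∩ B|
= 28 + 19 - 18
= 29

|A ∪ B| = 29


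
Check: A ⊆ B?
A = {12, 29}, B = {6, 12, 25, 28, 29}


A ⊆ B means every element of A is in B.
All elements of A are in B.
So A ⊆ B.

Yes, A ⊆ B


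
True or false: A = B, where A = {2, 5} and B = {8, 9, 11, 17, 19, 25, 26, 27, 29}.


Two sets are equal iff they have exactly the same elements.
A = {2, 5}
B = {8, 9, 11, 17, 19, 25, 26, 27, 29}
Differences: {2, 5, 8, 9, 11, 17, 19, 25, 26, 27, 29}
A ≠ B

No, A ≠ B


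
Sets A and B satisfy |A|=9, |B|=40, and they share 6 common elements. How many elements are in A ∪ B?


|A ∪ B| = |A| + |B| - |A ∩ B|
= 9 + 40 - 6
= 43

|A ∪ B| = 43


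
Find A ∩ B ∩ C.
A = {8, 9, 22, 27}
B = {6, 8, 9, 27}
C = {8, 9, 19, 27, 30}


A ∩ B = {8, 9, 27}
(A ∩ B) ∩ C = {8, 9, 27}

A ∩ B ∩ C = {8, 9, 27}


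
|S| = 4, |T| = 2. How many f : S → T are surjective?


n = |S| = 4, k = |T| = 2. Surjections via inclusion-exclusion:
S(n,k) = Σ(-1)^i × C(k,i) × (k-i)^n, i=0 to k
i=0: (-1)^0×C(2,0)×2^4 = 16
i=1: (-1)^1×C(2,1)×1^4 = -2
i=2: (-1)^2×C(2,2)×0^4 = 0
Total = 14

Number of surjections = 14


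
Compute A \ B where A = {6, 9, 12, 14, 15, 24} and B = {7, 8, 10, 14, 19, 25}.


A \ B = elements in A but not in B
A = {6, 9, 12, 14, 15, 24}
B = {7, 8, 10, 14, 19, 25}
Remove from A any elements in B
A \ B = {6, 9, 12, 15, 24}

A \ B = {6, 9, 12, 15, 24}


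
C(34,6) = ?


C(n,k) = n! / (k!(n-k)!)
C(34,6) = 34! / (6!28!)
= 1344904

C(34,6) = 1344904


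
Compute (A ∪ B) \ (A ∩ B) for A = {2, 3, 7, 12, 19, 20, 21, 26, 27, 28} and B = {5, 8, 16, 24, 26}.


A △ B = (A \ B) ∪ (B \ A) = elements in exactly one of A or B
A \ B = {2, 3, 7, 12, 19, 20, 21, 27, 28}
B \ A = {5, 8, 16, 24}
A △ B = {2, 3, 5, 7, 8, 12, 16, 19, 20, 21, 24, 27, 28}

A △ B = {2, 3, 5, 7, 8, 12, 16, 19, 20, 21, 24, 27, 28}


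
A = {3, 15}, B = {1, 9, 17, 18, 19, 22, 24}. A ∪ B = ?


A ∪ B = all elements in A or B (or both)
A = {3, 15}
B = {1, 9, 17, 18, 19, 22, 24}
A ∪ B = {1, 3, 9, 15, 17, 18, 19, 22, 24}

A ∪ B = {1, 3, 9, 15, 17, 18, 19, 22, 24}


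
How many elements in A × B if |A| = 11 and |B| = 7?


|A × B| = |A| × |B|
= 11 × 7
= 77

|A × B| = 77


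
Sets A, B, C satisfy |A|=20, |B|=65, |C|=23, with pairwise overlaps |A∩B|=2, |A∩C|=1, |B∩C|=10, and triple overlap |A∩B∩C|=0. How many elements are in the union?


|A∪B∪C| = |A|+|B|+|C| - |A∩B|-|A∩C|-|B∩C| + |A∩B∩C|
= 20+65+23 - 2-1-10 + 0
= 108 - 13 + 0
= 95

|A ∪ B ∪ C| = 95


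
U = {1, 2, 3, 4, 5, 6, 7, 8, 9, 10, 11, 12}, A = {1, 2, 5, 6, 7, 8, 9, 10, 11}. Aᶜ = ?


Aᶜ = U \ A = elements in U but not in A
U = {1, 2, 3, 4, 5, 6, 7, 8, 9, 10, 11, 12}
A = {1, 2, 5, 6, 7, 8, 9, 10, 11}
Aᶜ = {3, 4, 12}

Aᶜ = {3, 4, 12}


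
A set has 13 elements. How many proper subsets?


Total subsets = 2^n = 2^13 = 8192
Proper subsets exclude the set itself: 2^n - 1
= 8192 - 1
= 8191

Number of proper subsets = 8191


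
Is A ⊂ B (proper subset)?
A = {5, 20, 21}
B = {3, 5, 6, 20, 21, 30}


A ⊂ B requires: A ⊆ B AND A ≠ B.
A ⊆ B? Yes
A = B? No
A ⊂ B: Yes (A is a proper subset of B)

Yes, A ⊂ B


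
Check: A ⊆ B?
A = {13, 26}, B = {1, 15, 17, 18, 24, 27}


A ⊆ B means every element of A is in B.
Elements in A not in B: {13, 26}
So A ⊄ B.

No, A ⊄ B


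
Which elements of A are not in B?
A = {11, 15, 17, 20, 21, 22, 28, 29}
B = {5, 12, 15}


A \ B = elements in A but not in B
A = {11, 15, 17, 20, 21, 22, 28, 29}
B = {5, 12, 15}
Remove from A any elements in B
A \ B = {11, 17, 20, 21, 22, 28, 29}

A \ B = {11, 17, 20, 21, 22, 28, 29}


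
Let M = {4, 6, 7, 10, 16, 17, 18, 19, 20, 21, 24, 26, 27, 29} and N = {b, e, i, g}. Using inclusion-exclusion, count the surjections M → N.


n = |M| = 14, k = |N| = 4. Surjections via inclusion-exclusion:
S(n,k) = Σ(-1)^i × C(k,i) × (k-i)^n, i=0 to k
i=0: (-1)^0×C(4,0)×4^14 = 268435456
i=1: (-1)^1×C(4,1)×3^14 = -19131876
i=2: (-1)^2×C(4,2)×2^14 = 98304
i=3: (-1)^3×C(4,3)×1^14 = -4
i=4: (-1)^4×C(4,4)×0^14 = 0
Total = 249401880

Number of surjections = 249401880


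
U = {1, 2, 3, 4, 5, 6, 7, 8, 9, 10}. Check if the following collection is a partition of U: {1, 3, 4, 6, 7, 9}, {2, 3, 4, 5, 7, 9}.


A partition requires: (1) non-empty parts, (2) pairwise disjoint, (3) union = U
Parts: {1, 3, 4, 6, 7, 9}, {2, 3, 4, 5, 7, 9}
Union of parts: {1, 2, 3, 4, 5, 6, 7, 9}
U = {1, 2, 3, 4, 5, 6, 7, 8, 9, 10}
All non-empty? True
Pairwise disjoint? False
Covers U? False

No, not a valid partition


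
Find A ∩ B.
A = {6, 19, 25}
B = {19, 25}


A ∩ B = elements in both A and B
A = {6, 19, 25}
B = {19, 25}
A ∩ B = {19, 25}

A ∩ B = {19, 25}


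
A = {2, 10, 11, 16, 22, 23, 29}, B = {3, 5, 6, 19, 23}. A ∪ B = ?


A ∪ B = all elements in A or B (or both)
A = {2, 10, 11, 16, 22, 23, 29}
B = {3, 5, 6, 19, 23}
A ∪ B = {2, 3, 5, 6, 10, 11, 16, 19, 22, 23, 29}

A ∪ B = {2, 3, 5, 6, 10, 11, 16, 19, 22, 23, 29}


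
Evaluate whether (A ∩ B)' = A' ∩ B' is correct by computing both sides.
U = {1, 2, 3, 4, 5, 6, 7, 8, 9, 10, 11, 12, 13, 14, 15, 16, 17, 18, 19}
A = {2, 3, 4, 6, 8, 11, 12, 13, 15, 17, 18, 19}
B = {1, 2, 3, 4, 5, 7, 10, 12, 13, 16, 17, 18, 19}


LHS: A ∩ B = {2, 3, 4, 12, 13, 17, 18, 19}
(A ∩ B)' = U \ (A ∩ B) = {1, 5, 6, 7, 8, 9, 10, 11, 14, 15, 16}
A' = {1, 5, 7, 9, 10, 14, 16}, B' = {6, 8, 9, 11, 14, 15}
Claimed RHS: A' ∩ B' = {9, 14}
Identity is INVALID: LHS = {1, 5, 6, 7, 8, 9, 10, 11, 14, 15, 16} but the RHS claimed here equals {9, 14}. The correct form is (A ∩ B)' = A' ∪ B'.

Identity is invalid: (A ∩ B)' = {1, 5, 6, 7, 8, 9, 10, 11, 14, 15, 16} but A' ∩ B' = {9, 14}. The correct De Morgan law is (A ∩ B)' = A' ∪ B'.


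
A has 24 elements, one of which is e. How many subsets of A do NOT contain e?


Subsets of A avoiding e are subsets of A \ {e}, which has 23 elements.
Count = 2^(n-1) = 2^23
= 8388608

Number of subsets avoiding e = 8388608


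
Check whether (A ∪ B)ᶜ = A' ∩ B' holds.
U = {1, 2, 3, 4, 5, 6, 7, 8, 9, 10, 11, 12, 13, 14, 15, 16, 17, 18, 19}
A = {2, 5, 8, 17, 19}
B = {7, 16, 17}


LHS: A ∪ B = {2, 5, 7, 8, 16, 17, 19}
(A ∪ B)' = U \ (A ∪ B) = {1, 3, 4, 6, 9, 10, 11, 12, 13, 14, 15, 18}
A' = {1, 3, 4, 6, 7, 9, 10, 11, 12, 13, 14, 15, 16, 18}, B' = {1, 2, 3, 4, 5, 6, 8, 9, 10, 11, 12, 13, 14, 15, 18, 19}
Claimed RHS: A' ∩ B' = {1, 3, 4, 6, 9, 10, 11, 12, 13, 14, 15, 18}
Identity is VALID: LHS = RHS = {1, 3, 4, 6, 9, 10, 11, 12, 13, 14, 15, 18} ✓

Identity is valid. (A ∪ B)' = A' ∩ B' = {1, 3, 4, 6, 9, 10, 11, 12, 13, 14, 15, 18}


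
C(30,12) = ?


C(n,k) = n! / (k!(n-k)!)
C(30,12) = 30! / (12!18!)
= 86493225

C(30,12) = 86493225


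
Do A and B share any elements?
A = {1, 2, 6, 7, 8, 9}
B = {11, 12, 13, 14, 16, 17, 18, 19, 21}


Disjoint means A ∩ B = ∅.
A ∩ B = ∅
A ∩ B = ∅, so A and B are disjoint.

No — A and B share no elements (A ∩ B = ∅), so they are disjoint


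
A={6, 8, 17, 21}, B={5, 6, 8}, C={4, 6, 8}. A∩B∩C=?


A ∩ B = {6, 8}
(A ∩ B) ∩ C = {6, 8}

A ∩ B ∩ C = {6, 8}


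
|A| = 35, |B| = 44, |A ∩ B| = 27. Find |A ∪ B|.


|A ∪ B| = |A| + |B| - |A ∩ B|
= 35 + 44 - 27
= 52

|A ∪ B| = 52


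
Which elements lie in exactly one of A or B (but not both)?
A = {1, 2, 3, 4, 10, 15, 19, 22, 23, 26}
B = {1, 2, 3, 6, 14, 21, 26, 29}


A △ B = (A \ B) ∪ (B \ A) = elements in exactly one of A or B
A \ B = {4, 10, 15, 19, 22, 23}
B \ A = {6, 14, 21, 29}
A △ B = {4, 6, 10, 14, 15, 19, 21, 22, 23, 29}

A △ B = {4, 6, 10, 14, 15, 19, 21, 22, 23, 29}
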